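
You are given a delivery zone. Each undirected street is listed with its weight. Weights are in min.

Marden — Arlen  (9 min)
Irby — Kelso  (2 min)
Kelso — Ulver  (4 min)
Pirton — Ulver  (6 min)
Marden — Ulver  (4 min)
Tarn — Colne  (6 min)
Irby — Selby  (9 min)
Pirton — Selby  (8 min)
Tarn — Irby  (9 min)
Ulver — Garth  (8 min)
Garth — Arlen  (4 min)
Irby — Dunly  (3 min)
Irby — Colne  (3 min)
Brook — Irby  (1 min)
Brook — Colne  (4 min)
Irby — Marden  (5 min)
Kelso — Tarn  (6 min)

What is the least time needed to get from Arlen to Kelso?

16 min

Settle nodes by increasing distance from Arlen:
Arlen: 0
Garth: 4  (via Arlen)
Marden: 9  (via Arlen)
Ulver: 12  (via Garth)
Irby: 14  (via Marden)
Brook: 15  (via Irby)
Kelso: 16  (via Ulver)
Shortest route: Arlen–Garth–Ulver–Kelso = 16 min.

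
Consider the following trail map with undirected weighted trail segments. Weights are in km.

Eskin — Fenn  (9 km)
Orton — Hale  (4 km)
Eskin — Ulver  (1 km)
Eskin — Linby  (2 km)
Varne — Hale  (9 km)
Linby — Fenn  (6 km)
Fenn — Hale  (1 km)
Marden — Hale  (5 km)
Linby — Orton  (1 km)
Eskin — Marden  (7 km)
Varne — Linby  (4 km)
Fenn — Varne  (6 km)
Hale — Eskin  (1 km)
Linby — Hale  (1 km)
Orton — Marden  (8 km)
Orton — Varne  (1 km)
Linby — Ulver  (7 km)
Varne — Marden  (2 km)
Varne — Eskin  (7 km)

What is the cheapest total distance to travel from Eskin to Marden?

6 km

Running Dijkstra from Eskin:
Eskin: 0
Hale: 1  (via Eskin)
Ulver: 1  (via Eskin)
Linby: 2  (via Eskin)
Fenn: 2  (via Hale)
Orton: 3  (via Linby)
Varne: 4  (via Orton)
Marden: 6  (via Hale)
Shortest route: Eskin → Hale → Marden = 6 km.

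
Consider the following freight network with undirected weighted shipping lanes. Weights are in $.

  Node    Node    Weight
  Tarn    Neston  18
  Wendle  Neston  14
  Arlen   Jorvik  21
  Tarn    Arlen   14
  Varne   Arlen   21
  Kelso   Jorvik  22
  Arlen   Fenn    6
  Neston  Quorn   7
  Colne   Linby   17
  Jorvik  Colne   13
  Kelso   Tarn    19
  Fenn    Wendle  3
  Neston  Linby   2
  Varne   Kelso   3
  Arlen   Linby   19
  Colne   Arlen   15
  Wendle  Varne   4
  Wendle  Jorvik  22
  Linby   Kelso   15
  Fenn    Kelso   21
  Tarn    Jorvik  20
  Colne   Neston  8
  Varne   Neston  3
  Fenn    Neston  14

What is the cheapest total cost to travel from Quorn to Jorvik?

Compare a few routes:
Quorn - Neston - Colne - Jorvik: 7+8+13 = 28
Quorn - Neston - Varne - Wendle - Jorvik: 7+3+4+22 = 36
Quorn - Neston - Varne - Kelso - Jorvik: 7+3+3+22 = 35
Cheapest is Quorn - Neston - Colne - Jorvik at $28.

$28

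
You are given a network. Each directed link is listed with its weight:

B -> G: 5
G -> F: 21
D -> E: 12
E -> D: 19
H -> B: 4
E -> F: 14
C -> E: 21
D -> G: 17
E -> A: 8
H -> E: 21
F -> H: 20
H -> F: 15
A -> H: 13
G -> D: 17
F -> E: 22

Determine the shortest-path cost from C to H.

Running Dijkstra from C:
C: 0
E: 21  (via C)
A: 29  (via E)
F: 35  (via E)
D: 40  (via E)
H: 42  (via A)
Shortest route: C–E–A–H = 42.

42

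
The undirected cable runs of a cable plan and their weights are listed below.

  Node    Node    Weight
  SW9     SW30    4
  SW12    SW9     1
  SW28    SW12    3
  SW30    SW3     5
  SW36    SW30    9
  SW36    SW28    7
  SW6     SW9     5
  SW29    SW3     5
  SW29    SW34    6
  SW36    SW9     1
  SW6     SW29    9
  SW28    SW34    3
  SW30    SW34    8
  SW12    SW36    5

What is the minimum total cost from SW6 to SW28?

9

Compare a few routes:
SW6 → SW9 → SW36 → SW28: 5+1+7 = 13
SW6 → SW9 → SW12 → SW28: 5+1+3 = 9
The minimum is 9 via SW6 → SW9 → SW12 → SW28.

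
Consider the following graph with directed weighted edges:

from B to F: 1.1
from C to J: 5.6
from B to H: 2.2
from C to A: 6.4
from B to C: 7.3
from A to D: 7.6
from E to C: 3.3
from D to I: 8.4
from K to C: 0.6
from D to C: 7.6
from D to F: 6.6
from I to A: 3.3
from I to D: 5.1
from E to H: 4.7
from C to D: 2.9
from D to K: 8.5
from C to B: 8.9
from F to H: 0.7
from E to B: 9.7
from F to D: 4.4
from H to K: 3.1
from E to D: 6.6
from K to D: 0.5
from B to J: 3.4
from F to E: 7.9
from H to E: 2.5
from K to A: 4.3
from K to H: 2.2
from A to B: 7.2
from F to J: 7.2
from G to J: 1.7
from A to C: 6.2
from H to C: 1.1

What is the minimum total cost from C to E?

Enumerating some paths:
C → B → H → E: 8.9+2.2+2.5 = 13.6
C → D → K → H → E: 2.9+8.5+2.2+2.5 = 16.1
C → D → F → H → E: 2.9+6.6+0.7+2.5 = 12.7
C → B → F → H → E: 8.9+1.1+0.7+2.5 = 13.2
The minimum is 12.7 via C → D → F → H → E.

12.7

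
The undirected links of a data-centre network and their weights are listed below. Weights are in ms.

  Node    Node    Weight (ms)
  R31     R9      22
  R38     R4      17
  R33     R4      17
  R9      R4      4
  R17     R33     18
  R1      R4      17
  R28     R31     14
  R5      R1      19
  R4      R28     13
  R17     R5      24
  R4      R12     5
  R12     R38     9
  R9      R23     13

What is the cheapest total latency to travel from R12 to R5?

41 ms

Compare a few routes:
R12 - R38 - R4 - R1 - R5: 9+17+17+19 = 62
R12 - R4 - R33 - R17 - R5: 5+17+18+24 = 64
R12 - R38 - R4 - R33 - R17 - R5: 9+17+17+18+24 = 85
R12 - R4 - R1 - R5: 5+17+19 = 41
Cheapest is R12 - R4 - R1 - R5 at 41 ms.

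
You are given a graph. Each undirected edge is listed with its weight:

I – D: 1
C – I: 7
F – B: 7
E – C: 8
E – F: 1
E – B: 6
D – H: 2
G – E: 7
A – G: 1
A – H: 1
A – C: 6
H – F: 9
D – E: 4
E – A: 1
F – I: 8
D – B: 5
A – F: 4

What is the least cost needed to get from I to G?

5

Candidate routes:
I - D - H - A - G: 1+2+1+1 = 5
I - D - E - A - G: 1+4+1+1 = 7
The minimum is 5 via I - D - H - A - G.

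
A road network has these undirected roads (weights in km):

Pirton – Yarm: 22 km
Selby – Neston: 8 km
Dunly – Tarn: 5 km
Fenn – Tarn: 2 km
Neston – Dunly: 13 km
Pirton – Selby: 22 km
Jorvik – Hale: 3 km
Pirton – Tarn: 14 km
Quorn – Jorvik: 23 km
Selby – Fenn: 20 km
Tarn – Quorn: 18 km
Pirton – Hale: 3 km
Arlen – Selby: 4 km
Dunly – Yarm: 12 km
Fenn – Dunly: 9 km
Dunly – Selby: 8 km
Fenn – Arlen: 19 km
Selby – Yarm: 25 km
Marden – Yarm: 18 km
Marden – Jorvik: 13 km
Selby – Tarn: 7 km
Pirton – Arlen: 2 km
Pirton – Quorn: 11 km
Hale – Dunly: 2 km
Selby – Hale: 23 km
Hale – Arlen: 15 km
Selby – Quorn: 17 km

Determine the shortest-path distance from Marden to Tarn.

Candidate routes:
Marden → Jorvik → Hale → Dunly → Tarn: 13+3+2+5 = 23
Marden → Jorvik → Hale → Dunly → Fenn → Tarn: 13+3+2+9+2 = 29
Marden → Jorvik → Hale → Pirton → Arlen → Selby → Tarn: 13+3+3+2+4+7 = 32
Cheapest is Marden → Jorvik → Hale → Dunly → Tarn at 23 km.

23 km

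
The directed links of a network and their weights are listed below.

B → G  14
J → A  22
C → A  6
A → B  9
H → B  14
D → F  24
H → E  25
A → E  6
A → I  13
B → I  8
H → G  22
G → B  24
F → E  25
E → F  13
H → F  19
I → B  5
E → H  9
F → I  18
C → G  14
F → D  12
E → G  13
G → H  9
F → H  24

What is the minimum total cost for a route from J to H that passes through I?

Shortest J→I: J–A–I = 35
Shortest I→H: I–B–G–H = 28
Total via I: 35 + 28 = 63.

63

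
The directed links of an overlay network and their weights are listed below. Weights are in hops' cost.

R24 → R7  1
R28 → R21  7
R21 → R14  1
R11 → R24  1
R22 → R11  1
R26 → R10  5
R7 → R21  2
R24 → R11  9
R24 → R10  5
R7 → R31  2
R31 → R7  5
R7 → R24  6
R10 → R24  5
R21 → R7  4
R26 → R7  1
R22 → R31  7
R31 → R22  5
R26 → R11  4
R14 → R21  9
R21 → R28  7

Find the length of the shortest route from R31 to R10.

Candidate routes:
R31 - R7 - R24 - R10: 5+6+5 = 16
R31 - R22 - R11 - R24 - R10: 5+1+1+5 = 12
Cheapest is R31 - R22 - R11 - R24 - R10 at 12 hops' cost.

12 hops' cost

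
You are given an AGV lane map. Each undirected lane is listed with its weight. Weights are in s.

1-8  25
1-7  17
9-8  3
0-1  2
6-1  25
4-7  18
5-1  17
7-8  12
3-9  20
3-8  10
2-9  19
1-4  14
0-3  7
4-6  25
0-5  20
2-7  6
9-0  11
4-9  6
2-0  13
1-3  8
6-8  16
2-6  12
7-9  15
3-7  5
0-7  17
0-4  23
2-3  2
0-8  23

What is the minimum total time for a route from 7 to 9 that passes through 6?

37 s

Best 7 to 6: 7–2–6 costing 18
Best 6 to 9: 6–8–9 costing 19
Total via 6: 18 + 19 = 37 s.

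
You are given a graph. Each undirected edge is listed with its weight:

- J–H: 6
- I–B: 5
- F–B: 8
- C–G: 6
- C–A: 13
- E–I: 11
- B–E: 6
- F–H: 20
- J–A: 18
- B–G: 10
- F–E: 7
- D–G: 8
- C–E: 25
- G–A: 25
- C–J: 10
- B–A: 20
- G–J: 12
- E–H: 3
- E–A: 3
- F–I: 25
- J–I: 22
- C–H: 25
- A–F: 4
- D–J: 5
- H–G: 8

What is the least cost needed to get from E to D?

14

Settle nodes by increasing distance from E:
E: 0
A: 3  (via E)
H: 3  (via E)
B: 6  (via E)
F: 7  (via E)
J: 9  (via H)
G: 11  (via H)
I: 11  (via E)
D: 14  (via J)
Shortest route: E → H → J → D = 14.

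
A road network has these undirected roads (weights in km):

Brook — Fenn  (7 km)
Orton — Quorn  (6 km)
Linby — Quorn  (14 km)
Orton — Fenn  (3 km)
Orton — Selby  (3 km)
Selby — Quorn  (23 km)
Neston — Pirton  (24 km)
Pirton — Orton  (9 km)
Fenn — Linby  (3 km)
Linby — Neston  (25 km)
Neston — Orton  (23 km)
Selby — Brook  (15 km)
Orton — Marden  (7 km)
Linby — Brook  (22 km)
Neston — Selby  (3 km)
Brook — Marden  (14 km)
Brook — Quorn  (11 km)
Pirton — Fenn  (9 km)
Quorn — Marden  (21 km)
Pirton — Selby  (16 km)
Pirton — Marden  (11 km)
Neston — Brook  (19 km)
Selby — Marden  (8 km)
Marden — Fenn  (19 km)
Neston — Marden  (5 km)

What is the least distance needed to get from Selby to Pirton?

Running Dijkstra from Selby:
Selby: 0
Neston: 3  (via Selby)
Orton: 3  (via Selby)
Fenn: 6  (via Orton)
Marden: 8  (via Selby)
Linby: 9  (via Fenn)
Quorn: 9  (via Orton)
Pirton: 12  (via Orton)
Shortest route: Selby–Orton–Pirton = 12 km.

12 km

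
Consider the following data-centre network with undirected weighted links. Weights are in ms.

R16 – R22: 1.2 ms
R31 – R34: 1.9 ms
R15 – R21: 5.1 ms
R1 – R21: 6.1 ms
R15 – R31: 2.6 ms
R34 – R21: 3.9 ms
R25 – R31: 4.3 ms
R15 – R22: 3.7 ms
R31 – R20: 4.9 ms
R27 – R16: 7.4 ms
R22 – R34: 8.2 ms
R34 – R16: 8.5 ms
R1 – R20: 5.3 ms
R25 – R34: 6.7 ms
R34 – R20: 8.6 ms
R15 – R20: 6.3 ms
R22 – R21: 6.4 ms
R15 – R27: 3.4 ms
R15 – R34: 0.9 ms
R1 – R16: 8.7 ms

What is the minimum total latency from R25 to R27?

10.3 ms

Settle nodes by increasing distance from R25:
R25: 0
R31: 4.3  (via R25)
R34: 6.2  (via R31)
R15: 6.9  (via R31)
R20: 9.2  (via R31)
R21: 10.1  (via R34)
R27: 10.3  (via R15)
Shortest route: R25–R31–R15–R27 = 10.3 ms.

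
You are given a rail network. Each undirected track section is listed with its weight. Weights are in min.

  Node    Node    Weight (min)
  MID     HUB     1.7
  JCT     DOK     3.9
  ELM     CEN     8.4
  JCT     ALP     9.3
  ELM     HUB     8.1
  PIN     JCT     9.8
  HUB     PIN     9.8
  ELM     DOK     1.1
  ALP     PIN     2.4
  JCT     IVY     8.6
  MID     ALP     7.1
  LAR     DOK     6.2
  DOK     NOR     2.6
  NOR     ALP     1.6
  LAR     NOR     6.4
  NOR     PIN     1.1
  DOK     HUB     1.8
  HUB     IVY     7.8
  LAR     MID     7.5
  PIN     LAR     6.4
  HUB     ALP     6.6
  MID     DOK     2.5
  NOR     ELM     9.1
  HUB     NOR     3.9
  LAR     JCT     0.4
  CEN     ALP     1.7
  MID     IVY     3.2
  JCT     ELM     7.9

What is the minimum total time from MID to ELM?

Compare a few routes:
MID–DOK–ELM: 2.5+1.1 = 3.6
MID–HUB–DOK–ELM: 1.7+1.8+1.1 = 4.6
Cheapest is MID–DOK–ELM at 3.6 min.

3.6 min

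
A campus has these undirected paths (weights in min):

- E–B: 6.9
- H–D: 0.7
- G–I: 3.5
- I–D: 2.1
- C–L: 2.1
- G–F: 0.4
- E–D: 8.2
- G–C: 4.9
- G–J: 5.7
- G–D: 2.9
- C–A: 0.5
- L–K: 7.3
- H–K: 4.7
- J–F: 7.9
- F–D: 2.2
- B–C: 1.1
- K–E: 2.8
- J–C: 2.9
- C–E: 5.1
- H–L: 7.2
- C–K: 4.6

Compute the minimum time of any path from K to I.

7.5 min

Enumerating some paths:
K → H → D → F → G → I: 4.7+0.7+2.2+0.4+3.5 = 11.5
K → H → D → G → I: 4.7+0.7+2.9+3.5 = 11.8
K → H → D → I: 4.7+0.7+2.1 = 7.5
Cheapest is K → H → D → I at 7.5 min.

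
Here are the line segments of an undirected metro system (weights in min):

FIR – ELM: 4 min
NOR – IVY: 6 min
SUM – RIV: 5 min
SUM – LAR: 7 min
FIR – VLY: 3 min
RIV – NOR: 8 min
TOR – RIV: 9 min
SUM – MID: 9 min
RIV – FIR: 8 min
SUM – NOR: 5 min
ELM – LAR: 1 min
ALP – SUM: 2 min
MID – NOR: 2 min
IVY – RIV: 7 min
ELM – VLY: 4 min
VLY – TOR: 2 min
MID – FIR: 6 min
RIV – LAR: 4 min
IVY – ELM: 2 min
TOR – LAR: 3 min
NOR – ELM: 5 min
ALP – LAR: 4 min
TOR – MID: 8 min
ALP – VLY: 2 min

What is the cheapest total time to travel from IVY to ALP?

7 min

Running Dijkstra from IVY:
IVY: 0
ELM: 2  (via IVY)
LAR: 3  (via ELM)
FIR: 6  (via ELM)
VLY: 6  (via ELM)
NOR: 6  (via IVY)
TOR: 6  (via LAR)
RIV: 7  (via IVY)
ALP: 7  (via LAR)
Shortest route: IVY–ELM–LAR–ALP = 7 min.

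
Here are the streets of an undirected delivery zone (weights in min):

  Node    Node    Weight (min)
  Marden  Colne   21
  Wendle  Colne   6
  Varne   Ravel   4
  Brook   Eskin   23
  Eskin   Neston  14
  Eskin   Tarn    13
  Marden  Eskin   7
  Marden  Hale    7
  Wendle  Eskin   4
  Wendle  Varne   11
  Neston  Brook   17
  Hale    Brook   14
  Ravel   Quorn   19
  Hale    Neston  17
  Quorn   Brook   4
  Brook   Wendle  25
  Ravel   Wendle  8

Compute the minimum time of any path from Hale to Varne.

29 min

Compare a few routes:
Hale → Marden → Eskin → Wendle → Ravel → Varne: 7+7+4+8+4 = 30
Hale → Brook → Quorn → Ravel → Varne: 14+4+19+4 = 41
Hale → Marden → Eskin → Wendle → Varne: 7+7+4+11 = 29
Cheapest is Hale → Marden → Eskin → Wendle → Varne at 29 min.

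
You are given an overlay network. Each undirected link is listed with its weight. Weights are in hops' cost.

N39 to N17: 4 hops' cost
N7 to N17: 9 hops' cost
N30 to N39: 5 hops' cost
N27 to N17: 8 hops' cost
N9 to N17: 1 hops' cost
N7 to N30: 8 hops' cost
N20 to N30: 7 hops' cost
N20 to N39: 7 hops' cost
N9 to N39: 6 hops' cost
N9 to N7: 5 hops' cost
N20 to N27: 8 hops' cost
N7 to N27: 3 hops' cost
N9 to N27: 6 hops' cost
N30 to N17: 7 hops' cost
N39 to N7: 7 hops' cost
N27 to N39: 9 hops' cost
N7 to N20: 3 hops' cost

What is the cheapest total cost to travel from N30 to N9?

Enumerating some paths:
N30 → N39 → N17 → N9: 5+4+1 = 10
N30 → N39 → N9: 5+6 = 11
N30 → N17 → N9: 7+1 = 8
Cheapest is N30 → N17 → N9 at 8 hops' cost.

8 hops' cost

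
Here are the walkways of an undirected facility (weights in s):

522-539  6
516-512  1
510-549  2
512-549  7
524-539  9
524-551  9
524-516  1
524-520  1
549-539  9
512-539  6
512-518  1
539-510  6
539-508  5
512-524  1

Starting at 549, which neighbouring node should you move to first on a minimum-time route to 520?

512

Compare a few routes:
549 - 512 - 524 - 520: 7+1+1 = 9
549 - 512 - 516 - 524 - 520: 7+1+1+1 = 10
549 - 510 - 539 - 512 - 524 - 520: 2+6+6+1+1 = 16
The minimum is 9 s via 549 - 512 - 524 - 520.
So from 549 the first move is to 512.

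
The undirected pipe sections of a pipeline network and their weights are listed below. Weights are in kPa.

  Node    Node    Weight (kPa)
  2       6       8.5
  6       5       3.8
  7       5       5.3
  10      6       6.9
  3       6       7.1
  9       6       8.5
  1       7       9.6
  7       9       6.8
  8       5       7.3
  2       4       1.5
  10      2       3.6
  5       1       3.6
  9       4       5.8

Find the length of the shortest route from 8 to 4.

Compare a few routes:
8 → 5 → 6 → 2 → 4: 7.3+3.8+8.5+1.5 = 21.1
8 → 5 → 6 → 9 → 4: 7.3+3.8+8.5+5.8 = 25.4
8 → 5 → 6 → 10 → 2 → 4: 7.3+3.8+6.9+3.6+1.5 = 23.1
8 → 5 → 7 → 9 → 4: 7.3+5.3+6.8+5.8 = 25.2
Cheapest is 8 → 5 → 6 → 2 → 4 at 21.1 kPa.

21.1 kPa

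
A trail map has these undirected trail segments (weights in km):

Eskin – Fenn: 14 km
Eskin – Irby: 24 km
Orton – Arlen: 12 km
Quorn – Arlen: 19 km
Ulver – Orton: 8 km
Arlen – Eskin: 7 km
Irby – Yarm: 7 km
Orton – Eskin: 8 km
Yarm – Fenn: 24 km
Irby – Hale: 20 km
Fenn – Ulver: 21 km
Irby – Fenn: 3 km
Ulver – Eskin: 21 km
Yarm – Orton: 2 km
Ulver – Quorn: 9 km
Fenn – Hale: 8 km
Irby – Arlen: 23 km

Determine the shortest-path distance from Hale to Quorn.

37 km

Candidate routes:
Hale–Fenn–Irby–Yarm–Orton–Ulver–Quorn: 8+3+7+2+8+9 = 37
Hale–Fenn–Ulver–Quorn: 8+21+9 = 38
Cheapest is Hale–Fenn–Irby–Yarm–Orton–Ulver–Quorn at 37 km.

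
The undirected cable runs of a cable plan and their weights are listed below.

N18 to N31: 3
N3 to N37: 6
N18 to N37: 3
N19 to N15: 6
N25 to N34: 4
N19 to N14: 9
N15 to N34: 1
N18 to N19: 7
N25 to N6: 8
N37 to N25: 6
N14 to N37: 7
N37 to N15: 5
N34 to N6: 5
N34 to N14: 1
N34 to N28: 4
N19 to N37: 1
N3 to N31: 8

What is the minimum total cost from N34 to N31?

Shortest distances from N34:
N34: 0
N15: 1  (via N34)
N14: 1  (via N34)
N25: 4  (via N34)
N28: 4  (via N34)
N6: 5  (via N34)
N37: 6  (via N15)
N19: 7  (via N15)
N18: 9  (via N37)
N3: 12  (via N37)
N31: 12  (via N18)
Shortest route: N34 → N15 → N37 → N18 → N31 = 12.

12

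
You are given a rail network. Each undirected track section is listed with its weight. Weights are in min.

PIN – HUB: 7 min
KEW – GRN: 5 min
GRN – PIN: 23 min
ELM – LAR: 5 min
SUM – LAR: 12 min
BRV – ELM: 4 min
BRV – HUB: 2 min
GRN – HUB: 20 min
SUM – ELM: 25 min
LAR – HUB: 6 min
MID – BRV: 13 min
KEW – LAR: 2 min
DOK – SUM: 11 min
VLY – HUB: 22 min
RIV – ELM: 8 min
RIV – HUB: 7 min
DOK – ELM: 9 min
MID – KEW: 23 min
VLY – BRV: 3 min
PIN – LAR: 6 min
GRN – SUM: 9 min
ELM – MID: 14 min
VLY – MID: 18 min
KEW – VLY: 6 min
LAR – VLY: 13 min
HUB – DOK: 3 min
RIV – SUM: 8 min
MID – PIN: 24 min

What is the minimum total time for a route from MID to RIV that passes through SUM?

37 min

Best MID to SUM: MID → BRV → HUB → DOK → SUM costing 29
Best SUM to RIV: SUM → RIV costing 8
Total via SUM: 29 + 8 = 37 min.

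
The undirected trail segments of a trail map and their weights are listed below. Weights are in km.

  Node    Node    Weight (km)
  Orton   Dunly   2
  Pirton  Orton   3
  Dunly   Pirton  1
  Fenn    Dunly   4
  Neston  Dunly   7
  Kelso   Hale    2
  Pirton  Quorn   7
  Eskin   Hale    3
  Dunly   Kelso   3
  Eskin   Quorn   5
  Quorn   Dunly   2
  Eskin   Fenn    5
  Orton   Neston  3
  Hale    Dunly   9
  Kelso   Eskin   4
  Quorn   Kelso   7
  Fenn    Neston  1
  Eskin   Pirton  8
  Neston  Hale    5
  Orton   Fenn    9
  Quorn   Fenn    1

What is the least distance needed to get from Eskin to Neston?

6 km

Candidate routes:
Eskin - Fenn - Neston: 5+1 = 6
Eskin - Quorn - Fenn - Neston: 5+1+1 = 7
Cheapest is Eskin - Fenn - Neston at 6 km.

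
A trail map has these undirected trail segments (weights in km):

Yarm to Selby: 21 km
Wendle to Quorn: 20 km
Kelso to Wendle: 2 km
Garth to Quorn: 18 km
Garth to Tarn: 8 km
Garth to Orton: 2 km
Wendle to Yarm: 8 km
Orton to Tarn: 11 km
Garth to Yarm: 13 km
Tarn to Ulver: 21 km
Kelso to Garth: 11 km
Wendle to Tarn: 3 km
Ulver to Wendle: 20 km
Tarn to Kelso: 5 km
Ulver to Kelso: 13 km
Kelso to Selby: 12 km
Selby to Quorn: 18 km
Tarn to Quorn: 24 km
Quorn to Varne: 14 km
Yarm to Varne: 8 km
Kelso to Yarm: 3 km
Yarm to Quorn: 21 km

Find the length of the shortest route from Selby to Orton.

Compare a few routes:
Selby–Kelso–Tarn–Garth–Orton: 12+5+8+2 = 27
Selby–Kelso–Garth–Orton: 12+11+2 = 25
The minimum is 25 km via Selby–Kelso–Garth–Orton.

25 km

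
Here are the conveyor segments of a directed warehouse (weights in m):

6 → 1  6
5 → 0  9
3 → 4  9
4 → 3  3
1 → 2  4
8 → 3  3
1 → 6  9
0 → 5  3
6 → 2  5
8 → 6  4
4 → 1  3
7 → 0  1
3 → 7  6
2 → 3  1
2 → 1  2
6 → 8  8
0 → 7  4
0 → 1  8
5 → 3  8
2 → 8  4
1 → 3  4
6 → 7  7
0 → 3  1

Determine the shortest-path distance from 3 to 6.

21 m

Compare a few routes:
3 → 4 → 1 → 6: 9+3+9 = 21
3 → 4 → 1 → 2 → 8 → 6: 9+3+4+4+4 = 24
3 → 7 → 0 → 1 → 6: 6+1+8+9 = 24
The minimum is 21 m via 3 → 4 → 1 → 6.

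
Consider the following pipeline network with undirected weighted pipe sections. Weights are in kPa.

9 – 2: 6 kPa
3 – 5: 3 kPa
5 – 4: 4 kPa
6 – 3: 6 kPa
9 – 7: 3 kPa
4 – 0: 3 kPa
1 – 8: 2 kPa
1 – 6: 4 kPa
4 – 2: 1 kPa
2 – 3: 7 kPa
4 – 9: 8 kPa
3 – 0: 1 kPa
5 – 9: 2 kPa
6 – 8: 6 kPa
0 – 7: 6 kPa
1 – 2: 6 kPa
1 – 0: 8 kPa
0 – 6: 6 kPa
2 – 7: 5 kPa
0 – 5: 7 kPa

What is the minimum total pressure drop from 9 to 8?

Candidate routes:
9–5–3–0–1–8: 2+3+1+8+2 = 16
9–2–1–8: 6+6+2 = 14
9–5–4–2–1–8: 2+4+1+6+2 = 15
The minimum is 14 kPa via 9–2–1–8.

14 kPa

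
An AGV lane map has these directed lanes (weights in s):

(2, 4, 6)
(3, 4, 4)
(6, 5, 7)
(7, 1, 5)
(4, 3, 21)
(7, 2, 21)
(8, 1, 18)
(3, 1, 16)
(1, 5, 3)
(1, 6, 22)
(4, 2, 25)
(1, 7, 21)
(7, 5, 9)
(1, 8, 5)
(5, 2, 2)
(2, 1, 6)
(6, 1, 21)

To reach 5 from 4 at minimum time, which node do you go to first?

Candidate routes:
4 → 3 → 1 → 5: 21+16+3 = 40
4 → 2 → 1 → 5: 25+6+3 = 34
The minimum is 34 s via 4 → 2 → 1 → 5.
So from 4 the first move is to 2.

2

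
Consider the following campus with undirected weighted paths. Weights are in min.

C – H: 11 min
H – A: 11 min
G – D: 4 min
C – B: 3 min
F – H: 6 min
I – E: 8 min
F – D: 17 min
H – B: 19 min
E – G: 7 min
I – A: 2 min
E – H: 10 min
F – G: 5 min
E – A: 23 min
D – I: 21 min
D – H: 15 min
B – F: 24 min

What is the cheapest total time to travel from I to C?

24 min

Enumerating some paths:
I - A - H - C: 2+11+11 = 24
I - E - G - F - H - C: 8+7+5+6+11 = 37
I - E - H - C: 8+10+11 = 29
I - A - H - B - C: 2+11+19+3 = 35
The minimum is 24 min via I - A - H - C.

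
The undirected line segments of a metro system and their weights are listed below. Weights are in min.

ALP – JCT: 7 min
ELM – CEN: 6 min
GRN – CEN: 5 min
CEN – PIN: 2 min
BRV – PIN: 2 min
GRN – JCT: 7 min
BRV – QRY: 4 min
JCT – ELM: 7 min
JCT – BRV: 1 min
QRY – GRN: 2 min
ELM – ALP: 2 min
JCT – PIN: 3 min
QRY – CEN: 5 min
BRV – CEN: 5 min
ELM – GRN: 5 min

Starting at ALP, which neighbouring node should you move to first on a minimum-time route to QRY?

Candidate routes:
ALP → ELM → GRN → QRY: 2+5+2 = 9
ALP → ELM → CEN → QRY: 2+6+5 = 13
ALP → JCT → BRV → QRY: 7+1+4 = 12
Cheapest is ALP → ELM → GRN → QRY at 9 min.
So from ALP the first move is to ELM.

ELM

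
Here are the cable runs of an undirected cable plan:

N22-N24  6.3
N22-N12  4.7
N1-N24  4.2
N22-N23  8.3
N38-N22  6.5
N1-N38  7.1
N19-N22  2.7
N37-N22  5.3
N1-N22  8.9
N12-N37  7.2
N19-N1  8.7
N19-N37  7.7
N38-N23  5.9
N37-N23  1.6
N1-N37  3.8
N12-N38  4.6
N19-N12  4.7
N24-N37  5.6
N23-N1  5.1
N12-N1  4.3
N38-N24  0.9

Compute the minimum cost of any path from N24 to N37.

5.6

Enumerating some paths:
N24–N37: 5.6 = 5.6
N24–N1–N37: 4.2+3.8 = 8
N24–N38–N23–N37: 0.9+5.9+1.6 = 8.4
The minimum is 5.6 via N24–N37.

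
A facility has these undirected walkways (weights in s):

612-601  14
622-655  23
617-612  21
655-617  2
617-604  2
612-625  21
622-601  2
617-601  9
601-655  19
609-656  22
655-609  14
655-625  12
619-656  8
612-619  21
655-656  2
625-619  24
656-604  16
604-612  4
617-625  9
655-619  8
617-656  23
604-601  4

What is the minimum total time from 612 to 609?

22 s

Enumerating some paths:
612 → 604 → 617 → 655 → 656 → 609: 4+2+2+2+22 = 32
612 → 604 → 617 → 655 → 609: 4+2+2+14 = 22
Cheapest is 612 → 604 → 617 → 655 → 609 at 22 s.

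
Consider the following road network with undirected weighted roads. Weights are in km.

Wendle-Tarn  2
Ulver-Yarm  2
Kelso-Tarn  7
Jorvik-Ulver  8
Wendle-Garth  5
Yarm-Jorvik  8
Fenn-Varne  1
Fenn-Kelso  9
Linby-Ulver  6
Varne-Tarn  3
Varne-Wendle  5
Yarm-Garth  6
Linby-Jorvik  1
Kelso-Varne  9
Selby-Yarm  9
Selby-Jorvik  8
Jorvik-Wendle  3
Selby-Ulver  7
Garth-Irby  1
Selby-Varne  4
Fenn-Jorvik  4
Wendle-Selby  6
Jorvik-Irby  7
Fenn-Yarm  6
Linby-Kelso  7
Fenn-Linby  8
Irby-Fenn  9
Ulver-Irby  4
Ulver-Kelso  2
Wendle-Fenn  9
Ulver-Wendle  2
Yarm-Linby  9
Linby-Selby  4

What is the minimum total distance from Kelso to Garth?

7 km

Compare a few routes:
Kelso–Ulver–Wendle–Garth: 2+2+5 = 9
Kelso–Ulver–Irby–Garth: 2+4+1 = 7
Kelso–Tarn–Wendle–Garth: 7+2+5 = 14
Kelso–Ulver–Yarm–Garth: 2+2+6 = 10
The minimum is 7 km via Kelso–Ulver–Irby–Garth.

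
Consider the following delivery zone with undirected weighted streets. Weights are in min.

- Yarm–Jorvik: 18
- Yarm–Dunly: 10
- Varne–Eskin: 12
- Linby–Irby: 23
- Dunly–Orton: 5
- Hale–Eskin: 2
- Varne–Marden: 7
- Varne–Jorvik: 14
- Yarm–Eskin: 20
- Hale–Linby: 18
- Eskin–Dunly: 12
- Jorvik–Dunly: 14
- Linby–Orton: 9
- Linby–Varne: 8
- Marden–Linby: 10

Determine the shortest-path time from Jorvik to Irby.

45 min

Shortest distances from Jorvik:
Jorvik: 0
Varne: 14  (via Jorvik)
Dunly: 14  (via Jorvik)
Yarm: 18  (via Jorvik)
Orton: 19  (via Dunly)
Marden: 21  (via Varne)
Linby: 22  (via Varne)
Eskin: 26  (via Varne)
Hale: 28  (via Eskin)
Irby: 45  (via Linby)
Shortest route: Jorvik → Varne → Linby → Irby = 45 min.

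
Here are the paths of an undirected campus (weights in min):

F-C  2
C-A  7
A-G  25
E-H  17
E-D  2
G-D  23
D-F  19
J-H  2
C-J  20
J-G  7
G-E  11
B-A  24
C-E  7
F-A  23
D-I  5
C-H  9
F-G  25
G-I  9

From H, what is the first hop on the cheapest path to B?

Enumerating some paths:
H → J → C → A → B: 2+20+7+24 = 53
H → C → A → B: 9+7+24 = 40
H → E → C → A → B: 17+7+7+24 = 55
The minimum is 40 min via H → C → A → B.
So from H the first move is to C.

C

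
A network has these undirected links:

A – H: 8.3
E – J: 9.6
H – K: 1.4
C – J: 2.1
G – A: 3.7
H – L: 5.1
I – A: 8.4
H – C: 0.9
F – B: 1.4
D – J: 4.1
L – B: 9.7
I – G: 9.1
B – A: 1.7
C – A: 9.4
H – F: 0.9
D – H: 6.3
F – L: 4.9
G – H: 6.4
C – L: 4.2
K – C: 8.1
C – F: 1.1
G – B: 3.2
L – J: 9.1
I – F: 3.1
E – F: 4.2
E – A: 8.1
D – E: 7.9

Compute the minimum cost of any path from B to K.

3.7

Candidate routes:
B–F–C–H–K: 1.4+1.1+0.9+1.4 = 4.8
B–F–H–K: 1.4+0.9+1.4 = 3.7
The minimum is 3.7 via B–F–H–K.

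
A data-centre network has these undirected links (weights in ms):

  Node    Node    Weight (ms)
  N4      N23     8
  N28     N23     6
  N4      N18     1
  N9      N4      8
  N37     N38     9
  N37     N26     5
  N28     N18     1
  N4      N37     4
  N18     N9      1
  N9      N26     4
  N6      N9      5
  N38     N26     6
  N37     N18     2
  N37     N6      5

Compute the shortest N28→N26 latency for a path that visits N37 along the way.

Best N28 to N37: N28 → N18 → N37 costing 3
Best N37 to N26: N37 → N26 costing 5
Total via N37: 3 + 5 = 8 ms.

8 ms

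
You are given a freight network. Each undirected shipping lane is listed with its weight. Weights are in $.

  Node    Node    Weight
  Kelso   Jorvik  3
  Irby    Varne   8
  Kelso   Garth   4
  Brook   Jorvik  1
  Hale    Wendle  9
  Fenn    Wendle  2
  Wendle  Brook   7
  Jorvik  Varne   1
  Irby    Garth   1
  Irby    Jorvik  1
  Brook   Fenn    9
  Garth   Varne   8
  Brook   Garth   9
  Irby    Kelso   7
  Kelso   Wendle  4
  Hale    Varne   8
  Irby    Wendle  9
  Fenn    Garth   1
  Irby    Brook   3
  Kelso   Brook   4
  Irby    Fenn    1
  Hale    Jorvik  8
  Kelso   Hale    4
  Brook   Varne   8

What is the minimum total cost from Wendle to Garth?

Settle nodes by increasing distance from Wendle:
Wendle: 0
Fenn: 2  (via Wendle)
Irby: 3  (via Fenn)
Garth: 3  (via Fenn)
Shortest route: Wendle → Fenn → Garth = $3.

$3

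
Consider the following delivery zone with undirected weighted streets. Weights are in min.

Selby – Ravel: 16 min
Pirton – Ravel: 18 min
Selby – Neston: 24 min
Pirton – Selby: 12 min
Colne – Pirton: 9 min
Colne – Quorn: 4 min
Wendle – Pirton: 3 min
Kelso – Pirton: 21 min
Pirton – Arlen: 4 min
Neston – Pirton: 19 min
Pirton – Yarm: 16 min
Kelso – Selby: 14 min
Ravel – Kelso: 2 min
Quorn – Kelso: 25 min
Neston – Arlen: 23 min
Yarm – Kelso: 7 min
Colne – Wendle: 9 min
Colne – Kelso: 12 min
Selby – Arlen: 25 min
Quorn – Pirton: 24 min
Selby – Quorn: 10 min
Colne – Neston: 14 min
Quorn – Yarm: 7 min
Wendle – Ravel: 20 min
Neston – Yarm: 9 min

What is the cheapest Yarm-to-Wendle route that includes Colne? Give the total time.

20 min

Best Yarm to Colne: Yarm–Quorn–Colne costing 11
Best Colne to Wendle: Colne–Wendle costing 9
Total via Colne: 11 + 9 = 20 min.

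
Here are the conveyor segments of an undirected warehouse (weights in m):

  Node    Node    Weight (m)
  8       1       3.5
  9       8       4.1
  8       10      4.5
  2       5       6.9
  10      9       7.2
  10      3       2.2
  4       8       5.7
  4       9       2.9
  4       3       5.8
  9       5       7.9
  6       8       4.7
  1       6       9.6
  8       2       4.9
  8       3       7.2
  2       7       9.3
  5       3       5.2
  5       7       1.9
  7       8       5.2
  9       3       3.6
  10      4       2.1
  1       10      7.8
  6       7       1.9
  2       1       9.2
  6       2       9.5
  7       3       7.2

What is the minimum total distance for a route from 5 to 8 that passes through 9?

12 m

Best 5 to 9: 5–9 costing 7.9
Shortest 9→8: 9–8 = 4.1
Total via 9: 7.9 + 4.1 = 12 m.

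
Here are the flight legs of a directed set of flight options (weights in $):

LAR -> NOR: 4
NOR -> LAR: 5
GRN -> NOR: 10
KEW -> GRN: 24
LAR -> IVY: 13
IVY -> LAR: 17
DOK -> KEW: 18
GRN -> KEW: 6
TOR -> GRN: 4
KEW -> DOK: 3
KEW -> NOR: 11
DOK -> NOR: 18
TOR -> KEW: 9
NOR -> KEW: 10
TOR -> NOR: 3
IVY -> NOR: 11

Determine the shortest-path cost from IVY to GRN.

Compare a few routes:
IVY → LAR → NOR → KEW → GRN: 17+4+10+24 = 55
IVY → NOR → KEW → GRN: 11+10+24 = 45
Cheapest is IVY → NOR → KEW → GRN at $45.

$45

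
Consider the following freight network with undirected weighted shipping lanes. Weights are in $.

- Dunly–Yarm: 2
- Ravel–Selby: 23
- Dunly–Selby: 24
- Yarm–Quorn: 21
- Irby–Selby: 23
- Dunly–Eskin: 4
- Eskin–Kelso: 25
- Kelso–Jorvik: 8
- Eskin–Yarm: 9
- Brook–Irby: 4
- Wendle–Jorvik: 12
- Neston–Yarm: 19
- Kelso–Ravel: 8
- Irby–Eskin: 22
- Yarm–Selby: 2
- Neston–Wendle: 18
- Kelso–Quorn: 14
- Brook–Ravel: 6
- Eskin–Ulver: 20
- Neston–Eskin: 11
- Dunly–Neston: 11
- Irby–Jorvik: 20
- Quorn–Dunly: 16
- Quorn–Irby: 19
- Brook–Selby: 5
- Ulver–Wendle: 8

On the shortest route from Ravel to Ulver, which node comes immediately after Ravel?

Kelso

Enumerating some paths:
Ravel–Kelso–Jorvik–Wendle–Ulver: 8+8+12+8 = 36
Ravel–Brook–Selby–Yarm–Dunly–Eskin–Ulver: 6+5+2+2+4+20 = 39
The minimum is $36 via Ravel–Kelso–Jorvik–Wendle–Ulver.
So from Ravel the first move is to Kelso.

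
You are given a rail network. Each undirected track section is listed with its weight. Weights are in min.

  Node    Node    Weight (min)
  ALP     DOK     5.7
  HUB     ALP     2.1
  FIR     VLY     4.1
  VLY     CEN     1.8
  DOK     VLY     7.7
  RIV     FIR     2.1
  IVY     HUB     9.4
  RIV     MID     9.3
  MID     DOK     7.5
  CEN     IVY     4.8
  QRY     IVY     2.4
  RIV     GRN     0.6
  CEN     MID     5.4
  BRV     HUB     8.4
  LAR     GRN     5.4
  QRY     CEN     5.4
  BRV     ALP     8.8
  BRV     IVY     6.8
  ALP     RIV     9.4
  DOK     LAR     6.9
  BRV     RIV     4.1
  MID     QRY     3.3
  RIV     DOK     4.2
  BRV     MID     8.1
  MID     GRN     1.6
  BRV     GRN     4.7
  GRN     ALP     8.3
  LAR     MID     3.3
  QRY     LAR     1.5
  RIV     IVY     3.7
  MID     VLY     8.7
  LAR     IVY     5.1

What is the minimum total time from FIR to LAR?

Shortest distances from FIR:
FIR: 0
RIV: 2.1  (via FIR)
GRN: 2.7  (via RIV)
VLY: 4.1  (via FIR)
MID: 4.3  (via GRN)
IVY: 5.8  (via RIV)
CEN: 5.9  (via VLY)
BRV: 6.2  (via RIV)
DOK: 6.3  (via RIV)
QRY: 7.6  (via MID)
LAR: 7.6  (via MID)
Shortest route: FIR–RIV–GRN–MID–LAR = 7.6 min.

7.6 min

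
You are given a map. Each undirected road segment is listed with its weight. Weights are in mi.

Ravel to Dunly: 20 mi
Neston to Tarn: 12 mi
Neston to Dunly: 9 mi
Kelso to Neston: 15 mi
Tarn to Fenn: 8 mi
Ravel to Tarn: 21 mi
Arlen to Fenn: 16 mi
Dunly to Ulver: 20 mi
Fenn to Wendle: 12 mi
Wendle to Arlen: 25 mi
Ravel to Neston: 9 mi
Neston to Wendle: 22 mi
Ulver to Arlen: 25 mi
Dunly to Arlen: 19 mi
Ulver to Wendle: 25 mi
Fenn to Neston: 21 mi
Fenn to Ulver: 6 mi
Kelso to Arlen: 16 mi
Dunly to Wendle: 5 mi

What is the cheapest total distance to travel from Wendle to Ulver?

Shortest distances from Wendle:
Wendle: 0
Dunly: 5  (via Wendle)
Fenn: 12  (via Wendle)
Neston: 14  (via Dunly)
Ulver: 18  (via Fenn)
Shortest route: Wendle → Fenn → Ulver = 18 mi.

18 mi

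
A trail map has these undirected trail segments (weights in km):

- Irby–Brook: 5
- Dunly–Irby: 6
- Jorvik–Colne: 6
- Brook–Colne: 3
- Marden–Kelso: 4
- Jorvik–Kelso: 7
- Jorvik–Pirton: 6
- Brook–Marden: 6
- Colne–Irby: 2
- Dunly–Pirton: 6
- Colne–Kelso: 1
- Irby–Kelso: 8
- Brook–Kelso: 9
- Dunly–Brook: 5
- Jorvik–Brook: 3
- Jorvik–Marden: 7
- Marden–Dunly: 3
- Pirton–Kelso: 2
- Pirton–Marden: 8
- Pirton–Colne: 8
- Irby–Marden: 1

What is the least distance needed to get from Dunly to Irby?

Running Dijkstra from Dunly:
Dunly: 0
Marden: 3  (via Dunly)
Irby: 4  (via Marden)
Shortest route: Dunly–Marden–Irby = 4 km.

4 km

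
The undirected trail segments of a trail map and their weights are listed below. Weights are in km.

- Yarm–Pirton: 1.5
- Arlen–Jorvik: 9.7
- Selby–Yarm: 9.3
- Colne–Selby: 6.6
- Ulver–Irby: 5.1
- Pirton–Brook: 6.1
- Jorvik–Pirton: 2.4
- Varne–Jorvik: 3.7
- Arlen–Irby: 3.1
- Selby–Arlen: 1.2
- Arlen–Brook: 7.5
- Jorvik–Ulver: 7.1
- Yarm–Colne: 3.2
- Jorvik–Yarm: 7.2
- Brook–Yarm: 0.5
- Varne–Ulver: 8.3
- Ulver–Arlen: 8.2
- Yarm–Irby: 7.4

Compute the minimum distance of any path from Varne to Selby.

Compare a few routes:
Varne–Jorvik–Pirton–Yarm–Brook–Arlen–Selby: 3.7+2.4+1.5+0.5+7.5+1.2 = 16.8
Varne–Jorvik–Arlen–Selby: 3.7+9.7+1.2 = 14.6
Cheapest is Varne–Jorvik–Arlen–Selby at 14.6 km.

14.6 km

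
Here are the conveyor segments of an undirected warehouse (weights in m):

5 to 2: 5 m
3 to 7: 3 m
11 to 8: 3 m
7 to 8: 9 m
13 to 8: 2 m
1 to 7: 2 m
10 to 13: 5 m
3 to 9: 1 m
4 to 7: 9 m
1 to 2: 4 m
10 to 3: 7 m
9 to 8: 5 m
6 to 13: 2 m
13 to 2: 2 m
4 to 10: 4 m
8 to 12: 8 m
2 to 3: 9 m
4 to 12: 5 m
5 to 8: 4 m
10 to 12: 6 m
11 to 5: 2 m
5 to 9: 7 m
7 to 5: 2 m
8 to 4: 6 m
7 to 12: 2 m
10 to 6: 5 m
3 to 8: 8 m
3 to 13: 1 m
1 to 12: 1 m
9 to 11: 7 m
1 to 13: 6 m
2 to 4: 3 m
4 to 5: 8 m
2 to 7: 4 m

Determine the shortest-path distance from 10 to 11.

Running Dijkstra from 10:
10: 0
4: 4  (via 10)
6: 5  (via 10)
13: 5  (via 10)
3: 6  (via 13)
12: 6  (via 10)
1: 7  (via 12)
2: 7  (via 4)
8: 7  (via 13)
9: 7  (via 3)
7: 8  (via 12)
5: 10  (via 7)
11: 10  (via 8)
Shortest route: 10–13–8–11 = 10 m.

10 m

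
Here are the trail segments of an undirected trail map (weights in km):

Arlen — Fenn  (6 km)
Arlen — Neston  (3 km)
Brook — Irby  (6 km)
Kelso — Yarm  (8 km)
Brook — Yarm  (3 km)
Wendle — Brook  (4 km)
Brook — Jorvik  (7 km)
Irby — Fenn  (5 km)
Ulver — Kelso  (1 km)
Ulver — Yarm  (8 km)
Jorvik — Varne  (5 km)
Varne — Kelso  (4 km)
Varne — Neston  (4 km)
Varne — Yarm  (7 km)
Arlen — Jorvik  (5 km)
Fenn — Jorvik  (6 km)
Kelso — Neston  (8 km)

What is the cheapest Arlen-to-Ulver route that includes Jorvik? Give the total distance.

Best Arlen to Jorvik: Arlen–Jorvik costing 5
Best Jorvik to Ulver: Jorvik–Varne–Kelso–Ulver costing 10
Total via Jorvik: 5 + 10 = 15 km.

15 km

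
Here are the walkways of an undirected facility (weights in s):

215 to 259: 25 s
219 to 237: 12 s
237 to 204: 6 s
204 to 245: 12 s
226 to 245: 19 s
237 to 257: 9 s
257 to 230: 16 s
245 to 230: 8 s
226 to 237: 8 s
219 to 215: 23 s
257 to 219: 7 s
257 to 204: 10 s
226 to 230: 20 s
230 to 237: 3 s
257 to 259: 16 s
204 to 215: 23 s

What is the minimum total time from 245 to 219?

23 s

Enumerating some paths:
245 - 230 - 237 - 257 - 219: 8+3+9+7 = 27
245 - 204 - 257 - 219: 12+10+7 = 29
245 - 230 - 237 - 219: 8+3+12 = 23
The minimum is 23 s via 245 - 230 - 237 - 219.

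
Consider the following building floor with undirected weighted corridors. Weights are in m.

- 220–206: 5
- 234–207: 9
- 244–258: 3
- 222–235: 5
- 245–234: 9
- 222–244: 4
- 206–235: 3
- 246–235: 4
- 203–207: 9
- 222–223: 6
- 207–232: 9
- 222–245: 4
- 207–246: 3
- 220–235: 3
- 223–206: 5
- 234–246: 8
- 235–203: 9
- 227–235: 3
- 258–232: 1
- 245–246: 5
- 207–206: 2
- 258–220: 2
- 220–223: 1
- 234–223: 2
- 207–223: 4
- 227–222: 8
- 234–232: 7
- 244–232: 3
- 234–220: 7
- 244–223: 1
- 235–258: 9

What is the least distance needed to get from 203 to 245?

17 m

Running Dijkstra from 203:
203: 0
207: 9  (via 203)
235: 9  (via 203)
206: 11  (via 207)
220: 12  (via 235)
246: 12  (via 207)
227: 12  (via 235)
223: 13  (via 207)
222: 14  (via 235)
244: 14  (via 223)
258: 14  (via 220)
234: 15  (via 223)
232: 15  (via 258)
245: 17  (via 246)
Shortest route: 203–207–246–245 = 17 m.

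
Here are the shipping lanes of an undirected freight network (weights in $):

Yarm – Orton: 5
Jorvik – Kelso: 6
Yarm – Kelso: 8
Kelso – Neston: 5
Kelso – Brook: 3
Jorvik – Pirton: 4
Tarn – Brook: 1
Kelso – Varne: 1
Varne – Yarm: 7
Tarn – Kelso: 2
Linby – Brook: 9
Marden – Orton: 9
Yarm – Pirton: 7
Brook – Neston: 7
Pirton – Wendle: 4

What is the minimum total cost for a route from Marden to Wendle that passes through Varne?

Best Marden to Varne: Marden–Orton–Yarm–Varne costing 21
Shortest Varne→Wendle: Varne–Kelso–Jorvik–Pirton–Wendle = 15
Total via Varne: 21 + 15 = $36.

$36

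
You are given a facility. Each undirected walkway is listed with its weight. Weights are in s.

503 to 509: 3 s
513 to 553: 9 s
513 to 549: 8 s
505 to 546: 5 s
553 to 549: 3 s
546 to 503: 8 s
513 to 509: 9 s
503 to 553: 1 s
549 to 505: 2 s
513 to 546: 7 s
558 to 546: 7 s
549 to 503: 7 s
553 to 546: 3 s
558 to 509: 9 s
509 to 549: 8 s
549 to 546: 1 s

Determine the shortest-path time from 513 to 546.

7 s

Settle nodes by increasing distance from 513:
513: 0
546: 7  (via 513)
Shortest route: 513 → 546 = 7 s.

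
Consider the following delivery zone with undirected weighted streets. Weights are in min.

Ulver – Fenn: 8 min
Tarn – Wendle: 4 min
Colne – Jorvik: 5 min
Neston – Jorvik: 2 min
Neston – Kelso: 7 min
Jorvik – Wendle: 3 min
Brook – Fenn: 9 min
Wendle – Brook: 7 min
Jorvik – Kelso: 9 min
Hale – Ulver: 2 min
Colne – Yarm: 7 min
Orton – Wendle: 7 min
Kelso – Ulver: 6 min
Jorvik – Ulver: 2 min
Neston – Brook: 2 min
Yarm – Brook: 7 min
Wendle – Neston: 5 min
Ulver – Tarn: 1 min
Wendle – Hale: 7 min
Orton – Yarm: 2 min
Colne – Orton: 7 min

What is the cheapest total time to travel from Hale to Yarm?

15 min

Shortest distances from Hale:
Hale: 0
Ulver: 2  (via Hale)
Tarn: 3  (via Ulver)
Jorvik: 4  (via Ulver)
Neston: 6  (via Jorvik)
Wendle: 7  (via Hale)
Brook: 8  (via Neston)
Kelso: 8  (via Ulver)
Colne: 9  (via Jorvik)
Fenn: 10  (via Ulver)
Orton: 14  (via Wendle)
Yarm: 15  (via Brook)
Shortest route: Hale–Ulver–Jorvik–Neston–Brook–Yarm = 15 min.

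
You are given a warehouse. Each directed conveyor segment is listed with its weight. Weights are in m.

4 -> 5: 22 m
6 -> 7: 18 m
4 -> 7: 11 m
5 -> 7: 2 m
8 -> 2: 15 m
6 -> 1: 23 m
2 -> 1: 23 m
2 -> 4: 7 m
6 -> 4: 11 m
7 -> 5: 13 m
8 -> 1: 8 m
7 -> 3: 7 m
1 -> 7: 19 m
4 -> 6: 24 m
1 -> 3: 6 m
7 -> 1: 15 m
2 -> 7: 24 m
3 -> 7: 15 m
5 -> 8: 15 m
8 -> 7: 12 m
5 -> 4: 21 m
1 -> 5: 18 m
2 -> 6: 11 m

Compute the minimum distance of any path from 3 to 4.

Running Dijkstra from 3:
3: 0
7: 15  (via 3)
5: 28  (via 7)
1: 30  (via 7)
8: 43  (via 5)
4: 49  (via 5)
Shortest route: 3–7–5–4 = 49 m.

49 m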